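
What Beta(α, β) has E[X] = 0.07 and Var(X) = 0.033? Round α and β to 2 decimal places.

α = 0.07, β = 0.90

By moment matching, α+β = μ(1−μ)/σ² − 1 = (0.07·0.93)/0.033 − 1 = 1.9727 − 1 = 0.9727.
Since α/(α+β) = μ, α = 0.07·0.9727 = 0.07 and β = 0.93·0.9727 = 0.90.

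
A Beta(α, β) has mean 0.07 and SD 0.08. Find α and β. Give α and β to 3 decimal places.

First σ² = 0.0064. Setting α = μn, β = (1−μ)n with n = α+β,
μ(1−μ)/(n+1) = 0.0064 ⇒ n+1 = 0.0651/0.0064 = 10.1719 ⇒ n = 9.1719.
Hence α = 0.07×9.1719 = 0.642, β = 0.93×9.1719 = 8.530.

α = 0.642, β = 8.530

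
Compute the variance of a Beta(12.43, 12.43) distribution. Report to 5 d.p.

μ = 12.43/24.86 = 0.500000; Var = μ(1−μ)/(α+β+1) = 0.2500000/25.86 = 0.00967.

0.00967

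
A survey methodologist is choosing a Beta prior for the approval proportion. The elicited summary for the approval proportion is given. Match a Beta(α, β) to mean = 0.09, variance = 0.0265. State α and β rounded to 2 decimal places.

By moment matching, α+β = μ(1−μ)/σ² − 1 = (0.09·0.91)/0.0265 − 1 = 3.0906 − 1 = 2.0906.
Since α/(α+β) = μ, α = 0.09·2.0906 = 0.19 and β = 0.91·2.0906 = 1.90.

α = 0.19, β = 1.90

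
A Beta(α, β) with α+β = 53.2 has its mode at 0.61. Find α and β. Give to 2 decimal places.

α = 32.23, β = 20.97

For α,β>1 the mode is (α−1)/(α+β−2), so α = mode·(κ−2)+1 = 0.61×51.2+1 = 32.23.
And β = (1−mode)·(κ−2)+1 = 0.39×51.2+1 = 20.97.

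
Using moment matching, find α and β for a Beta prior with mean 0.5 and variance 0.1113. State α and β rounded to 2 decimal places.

α = 0.62, β = 0.62

Let s = α+β. The Beta variance is μ(1−μ)/(s+1).
So s+1 = μ(1−μ)/σ² = (0.5×0.5)/0.1113 = 0.25/0.1113 = 2.2462, giving s = 1.2462.
Then α = μs = 0.5×1.2462 = 0.62 and β = (1−μ)s = 0.5×1.2462 = 0.62.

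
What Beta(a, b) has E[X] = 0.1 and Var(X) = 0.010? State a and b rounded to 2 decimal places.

By moment matching, a+b = μ(1−μ)/σ² − 1 = (0.1·0.9)/0.010 − 1 = 9.0000 − 1 = 8.0000.
Since a/(a+b) = μ, a = 0.1·8.0000 = 0.80 and b = 0.9·8.0000 = 7.20.

a = 0.80, b = 7.20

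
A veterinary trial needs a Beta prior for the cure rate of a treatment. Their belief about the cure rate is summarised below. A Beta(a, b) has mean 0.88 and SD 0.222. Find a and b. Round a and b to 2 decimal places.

First σ² = 0.049284. Setting a = μn, b = (1−μ)n with n = a+b,
μ(1−μ)/(n+1) = 0.049284 ⇒ n+1 = 0.1056/0.049284 = 2.1427 ⇒ n = 1.1427.
Hence a = 0.88×1.1427 = 1.01, b = 0.12×1.1427 = 0.14.

a = 1.01, b = 0.14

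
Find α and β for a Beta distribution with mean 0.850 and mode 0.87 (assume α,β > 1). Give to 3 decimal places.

α = 31.450, β = 5.550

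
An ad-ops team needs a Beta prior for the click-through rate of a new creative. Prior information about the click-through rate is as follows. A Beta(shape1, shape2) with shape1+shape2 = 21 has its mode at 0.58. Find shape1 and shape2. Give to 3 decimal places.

shape1 = 12.020, shape2 = 8.980

Mode = (shape1−1)/(κ−2) with κ = shape1+shape2, so shape1−1 = 0.58·19 = 11.020.
shape1 = 12.020; shape2 = κ − shape1 = 8.980.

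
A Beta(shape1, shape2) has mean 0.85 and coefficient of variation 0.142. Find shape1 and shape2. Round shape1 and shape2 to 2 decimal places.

Var = (CV·μ)² = (0.142×0.85)² = 0.014568.
shape1+shape2 = μ(1−μ)/Var − 1 = 0.1275/0.014568 − 1 = 7.7518.
Thus shape1 = 0.85·7.7518 = 6.59 and shape2 = 0.15·7.7518 = 1.16.

shape1 = 6.59, shape2 = 1.16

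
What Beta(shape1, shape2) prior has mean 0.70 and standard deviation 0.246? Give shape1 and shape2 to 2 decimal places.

First σ² = 0.060516. Setting shape1 = μn, shape2 = (1−μ)n with n = shape1+shape2,
μ(1−μ)/(n+1) = 0.060516 ⇒ n+1 = 0.2100/0.060516 = 3.4702 ⇒ n = 2.4702.
Hence shape1 = 0.70×2.4702 = 1.73, shape2 = 0.30×2.4702 = 0.74.

shape1 = 1.73, shape2 = 0.74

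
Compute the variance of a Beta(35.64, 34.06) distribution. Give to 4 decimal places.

0.0035

Var = αβ/[(α+β)²(α+β+1)] = (35.64×34.06)/(69.70²×70.70) = 1213.8984/343466.963000 = 0.0035.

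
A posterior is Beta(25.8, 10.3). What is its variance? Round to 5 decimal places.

Var = αβ/[(α+β)²(α+β+1)] = (25.8×10.3)/(36.1²×37.1) = 265.74/48349.091 = 0.00550.

0.00550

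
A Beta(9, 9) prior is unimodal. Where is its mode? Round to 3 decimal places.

0.500

With α,β > 1, mode = (α−1)/(α+β−2) = 8/16 = 0.500.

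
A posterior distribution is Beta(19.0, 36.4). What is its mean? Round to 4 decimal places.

The Beta mean is α/(α+β) = 19.0/(19.0+36.4) = 0.3430.

0.3430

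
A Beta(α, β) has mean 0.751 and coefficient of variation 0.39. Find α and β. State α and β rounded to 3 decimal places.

α = 0.886, β = 0.294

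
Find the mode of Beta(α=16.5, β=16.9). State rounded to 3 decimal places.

With α,β > 1, mode = (α−1)/(α+β−2) = 15.5/31.4 = 0.494.

0.494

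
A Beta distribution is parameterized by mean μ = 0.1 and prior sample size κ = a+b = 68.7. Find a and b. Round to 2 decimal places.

a = 6.87, b = 61.83

a = μκ = 0.1×68.7 = 6.87 and b = (1−μ)κ = 0.9×68.7 = 61.83.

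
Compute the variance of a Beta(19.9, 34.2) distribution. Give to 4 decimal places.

Var = αβ/[(α+β)²(α+β+1)] = (19.9×34.2)/(54.1²×55.1) = 680.58/161267.231 = 0.0042.

0.0042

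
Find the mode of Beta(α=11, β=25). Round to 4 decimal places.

With α,β > 1, mode = (α−1)/(α+β−2) = 10/34 = 0.2941.

0.2941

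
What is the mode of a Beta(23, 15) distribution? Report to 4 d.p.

With α,β > 1, mode = (α−1)/(α+β−2) = 22/36 = 0.6111.

0.6111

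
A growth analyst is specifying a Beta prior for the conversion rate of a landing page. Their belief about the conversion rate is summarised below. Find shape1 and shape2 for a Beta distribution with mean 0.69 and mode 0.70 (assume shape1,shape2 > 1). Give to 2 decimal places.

Let s = shape1+shape2. Mean gives shape1 = μs = 0.69s; mode gives (shape1−1)/(s−2) = 0.70.
Substituting: 0.69s − 1 = 0.70(s−2) = 0.70s − 1.40, so -0.01s = -0.40 and s = 40.0000.
Then shape1 = 0.69×40.0000 = 27.60 and shape2 = s−shape1 = 12.40.

shape1 = 27.60, shape2 = 12.40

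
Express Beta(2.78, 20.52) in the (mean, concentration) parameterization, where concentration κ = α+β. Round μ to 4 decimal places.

κ = α+β = 2.78+20.52 = 23.30; μ = α/κ = 2.78/23.30 = 0.1193.

μ = 0.1193, κ = 23.30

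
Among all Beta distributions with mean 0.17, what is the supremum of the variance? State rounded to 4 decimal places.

0.1411

Var = μ(1−μ)/(α+β+1), which approaches μ(1−μ) as α+β → 0.
So the supremum is μ(1−μ) = 0.17×0.83 = 0.1411.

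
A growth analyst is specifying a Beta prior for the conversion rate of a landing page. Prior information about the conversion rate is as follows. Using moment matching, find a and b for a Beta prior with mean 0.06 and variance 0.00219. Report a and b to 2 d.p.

a = 1.49, b = 23.27

By moment matching, a+b = μ(1−μ)/σ² − 1 = (0.06·0.94)/0.00219 − 1 = 25.7534 − 1 = 24.7534.
Since a/(a+b) = μ, a = 0.06·24.7534 = 1.49 and b = 0.94·24.7534 = 23.27.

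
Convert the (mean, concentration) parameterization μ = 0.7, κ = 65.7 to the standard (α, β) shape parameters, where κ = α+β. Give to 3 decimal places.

α = μκ = 0.7×65.7 = 45.990 and β = (1−μ)κ = 0.3×65.7 = 19.710.

α = 45.990, β = 19.710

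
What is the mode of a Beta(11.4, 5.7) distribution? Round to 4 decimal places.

The density x^(α−1)(1−x)^(β−1) is maximised at (α−1)/(α+β−2) = 10.4/15.1 = 0.6887.

0.6887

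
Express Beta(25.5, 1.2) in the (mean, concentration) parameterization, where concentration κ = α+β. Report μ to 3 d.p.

μ = 0.955, κ = 26.7

κ = α+β = 25.5+1.2 = 26.7; μ = α/κ = 25.5/26.7 = 0.955.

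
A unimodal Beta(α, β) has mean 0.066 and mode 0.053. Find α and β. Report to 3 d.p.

With s = α+β: μ = α/s and mode = (α−1)/(s−2). Eliminating α = μs,
μs − 1 = m(s−2) ⇒ s(μ−m) = 1−2m ⇒ s = 0.894/0.013 = 68.7692.
So α = μs = 4.539, β = (1−μ)s = 64.230.

α = 4.539, β = 64.230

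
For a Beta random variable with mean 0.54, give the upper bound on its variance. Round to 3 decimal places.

0.248

Var = μ(1−μ)/(α+β+1), which approaches μ(1−μ) as α+β → 0.
So the supremum is μ(1−μ) = 0.54×0.46 = 0.248.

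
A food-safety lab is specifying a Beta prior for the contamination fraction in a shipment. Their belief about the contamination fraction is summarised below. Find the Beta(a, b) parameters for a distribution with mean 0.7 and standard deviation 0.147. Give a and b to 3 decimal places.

a = 6.103, b = 2.615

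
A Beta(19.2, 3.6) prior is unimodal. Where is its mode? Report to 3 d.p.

The density x^(α−1)(1−x)^(β−1) is maximised at (α−1)/(α+β−2) = 18.2/20.8 = 0.875.

0.875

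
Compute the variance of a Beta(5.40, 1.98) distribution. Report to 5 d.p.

μ = 5.40/7.38 = 0.731707; Var = μ(1−μ)/(α+β+1) = 0.1963117/8.38 = 0.02343.

0.02343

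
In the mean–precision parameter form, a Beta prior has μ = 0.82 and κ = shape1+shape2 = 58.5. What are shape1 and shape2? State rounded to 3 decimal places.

shape1 = μκ = 0.82×58.5 = 47.970 and shape2 = (1−μ)κ = 0.18×58.5 = 10.530.

shape1 = 47.970, shape2 = 10.530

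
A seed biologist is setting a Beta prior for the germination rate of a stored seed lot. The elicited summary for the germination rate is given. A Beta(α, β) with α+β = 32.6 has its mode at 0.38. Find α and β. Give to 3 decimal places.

Mode = (α−1)/(κ−2) with κ = α+β, so α−1 = 0.38·30.6 = 11.628.
α = 12.628; β = κ − α = 19.972.

α = 12.628, β = 19.972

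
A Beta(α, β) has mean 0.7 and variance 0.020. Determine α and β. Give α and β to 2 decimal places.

Let s = α+β. The Beta variance is μ(1−μ)/(s+1).
So s+1 = μ(1−μ)/σ² = (0.7×0.3)/0.020 = 0.21/0.020 = 10.5000, giving s = 9.5000.
Then α = μs = 0.7×9.5000 = 6.65 and β = (1−μ)s = 0.3×9.5000 = 2.85.

α = 6.65, β = 2.85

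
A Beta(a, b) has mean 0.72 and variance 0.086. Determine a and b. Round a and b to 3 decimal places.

a = 0.968, b = 0.376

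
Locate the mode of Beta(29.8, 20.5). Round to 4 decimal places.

0.5963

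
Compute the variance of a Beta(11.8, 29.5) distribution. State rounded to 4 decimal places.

0.0048

α+β = 41.3 and αβ = 348.10, so Var = αβ/[(α+β)²(α+β+1)] = 348.10/72150.687 = 0.0048.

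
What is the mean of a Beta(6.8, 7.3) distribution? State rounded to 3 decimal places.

0.482

The Beta mean is α/(α+β) = 6.8/(6.8+7.3) = 0.482.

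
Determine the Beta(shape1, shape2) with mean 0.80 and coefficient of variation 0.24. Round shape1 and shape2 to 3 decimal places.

σ = CV·μ = 0.24×0.80 = 0.19200, so σ² = 0.036864.
s+1 = μ(1−μ)/σ² = 0.1600/0.036864 = 4.3403, so s = shape1+shape2 = 3.3403.
shape1 = μs = 2.672, shape2 = (1−μ)s = 0.668.

shape1 = 2.672, shape2 = 0.668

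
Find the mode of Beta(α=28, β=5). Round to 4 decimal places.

0.8710

With α,β > 1, mode = (α−1)/(α+β−2) = 27/31 = 0.8710.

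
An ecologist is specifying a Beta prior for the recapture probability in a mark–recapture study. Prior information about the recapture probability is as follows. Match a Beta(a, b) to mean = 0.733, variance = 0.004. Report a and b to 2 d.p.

a = 35.13, b = 12.80

Let s = a+b. The Beta variance is μ(1−μ)/(s+1).
So s+1 = μ(1−μ)/σ² = (0.733×0.267)/0.004 = 0.195711/0.004 = 48.9277, giving s = 47.9277.
Then a = μs = 0.733×47.9277 = 35.13 and b = (1−μ)s = 0.267×47.9277 = 12.80.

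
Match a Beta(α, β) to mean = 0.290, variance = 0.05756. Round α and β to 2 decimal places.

α = 0.75, β = 1.83

Write ν = α+β; then α = μν and Var = μ(1−μ)/(ν+1).
ν = μ(1−μ)/Var − 1 = 0.205900/0.05756 − 1 = 2.5771.
α = 0.290·2.5771 = 0.75, β = 0.710·2.5771 = 1.83.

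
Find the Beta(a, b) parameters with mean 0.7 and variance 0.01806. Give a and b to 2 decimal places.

Write ν = a+b; then a = μν and Var = μ(1−μ)/(ν+1).
ν = μ(1−μ)/Var − 1 = 0.21/0.01806 − 1 = 10.6279.
a = 0.7·10.6279 = 7.44, b = 0.3·10.6279 = 3.19.

a = 7.44, b = 3.19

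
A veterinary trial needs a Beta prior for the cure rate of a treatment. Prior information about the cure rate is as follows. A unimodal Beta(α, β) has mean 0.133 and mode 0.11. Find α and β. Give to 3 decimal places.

With s = α+β: μ = α/s and mode = (α−1)/(s−2). Eliminating α = μs,
μs − 1 = m(s−2) ⇒ s(μ−m) = 1−2m ⇒ s = 0.78/0.023 = 33.9130.
So α = μs = 4.510, β = (1−μ)s = 29.403.

α = 4.510, β = 29.403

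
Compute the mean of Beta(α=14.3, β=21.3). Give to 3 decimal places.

The Beta mean is α/(α+β) = 14.3/(14.3+21.3) = 0.402.

0.402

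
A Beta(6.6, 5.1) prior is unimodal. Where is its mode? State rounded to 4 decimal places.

With α,β > 1, mode = (α−1)/(α+β−2) = 5.6/9.7 = 0.5773.

0.5773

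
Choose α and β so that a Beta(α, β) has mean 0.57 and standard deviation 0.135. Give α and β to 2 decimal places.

α = 7.10, β = 5.35

First σ² = 0.018225. Setting α = μn, β = (1−μ)n with n = α+β,
μ(1−μ)/(n+1) = 0.018225 ⇒ n+1 = 0.2451/0.018225 = 13.4486 ⇒ n = 12.4486.
Hence α = 0.57×12.4486 = 7.10, β = 0.43×12.4486 = 5.35.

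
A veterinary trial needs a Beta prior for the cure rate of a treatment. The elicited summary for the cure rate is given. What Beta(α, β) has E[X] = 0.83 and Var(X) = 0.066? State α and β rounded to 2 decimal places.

Write ν = α+β; then α = μν and Var = μ(1−μ)/(ν+1).
ν = μ(1−μ)/Var − 1 = 0.1411/0.066 − 1 = 1.1379.
α = 0.83·1.1379 = 0.94, β = 0.17·1.1379 = 0.19.

α = 0.94, β = 0.19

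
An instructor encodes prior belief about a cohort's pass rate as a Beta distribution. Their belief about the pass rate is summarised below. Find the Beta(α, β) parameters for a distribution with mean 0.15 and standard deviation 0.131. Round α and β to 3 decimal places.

Variance = 0.131² = 0.017161. The moment-matching identity α+β = μ(1−μ)/Var − 1 gives
α+β = 0.1275/0.017161 − 1 = 6.4296, so α = μ·6.4296 = 0.964 and β = (1−μ)·6.4296 = 5.465.

α = 0.964, β = 5.465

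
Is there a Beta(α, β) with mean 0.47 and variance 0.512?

A Beta with mean μ has variance μ(1−μ)/(α+β+1) < μ(1−μ).
Here μ(1−μ) = 0.47×0.53 = 0.2491, and 0.512 ≥ 0.2491.

No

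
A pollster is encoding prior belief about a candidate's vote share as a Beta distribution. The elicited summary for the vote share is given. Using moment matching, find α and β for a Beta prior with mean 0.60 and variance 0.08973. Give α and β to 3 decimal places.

Write ν = α+β; then α = μν and Var = μ(1−μ)/(ν+1).
ν = μ(1−μ)/Var − 1 = 0.2400/0.08973 − 1 = 1.6747.
α = 0.60·1.6747 = 1.005, β = 0.40·1.6747 = 0.670.

α = 1.005, β = 0.670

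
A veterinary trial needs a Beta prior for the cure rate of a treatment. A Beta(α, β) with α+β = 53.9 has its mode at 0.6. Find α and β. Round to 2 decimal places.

For α,β>1 the mode is (α−1)/(α+β−2), so α = mode·(κ−2)+1 = 0.6×51.9+1 = 32.14.
And β = (1−mode)·(κ−2)+1 = 0.4×51.9+1 = 21.76.

α = 32.14, β = 21.76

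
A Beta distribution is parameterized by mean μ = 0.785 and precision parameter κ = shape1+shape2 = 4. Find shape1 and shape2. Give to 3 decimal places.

shape1 = 3.140, shape2 = 0.860

Split κ in proportion μ : (1−μ): shape1 = 0.785·4 = 3.140, shape2 = 4 − 3.140 = 0.860.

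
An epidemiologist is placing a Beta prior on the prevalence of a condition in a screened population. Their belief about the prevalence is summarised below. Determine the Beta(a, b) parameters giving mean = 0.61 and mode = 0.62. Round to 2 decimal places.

With s = a+b: μ = a/s and mode = (a−1)/(s−2). Eliminating a = μs,
μs − 1 = m(s−2) ⇒ s(μ−m) = 1−2m ⇒ s = -0.24/-0.01 = 24.0000.
So a = μs = 14.64, b = (1−μ)s = 9.36.

a = 14.64, b = 9.36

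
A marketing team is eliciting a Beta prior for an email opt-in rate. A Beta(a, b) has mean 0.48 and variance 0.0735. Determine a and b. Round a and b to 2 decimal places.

a = 1.15, b = 1.25

Let s = a+b. The Beta variance is μ(1−μ)/(s+1).
So s+1 = μ(1−μ)/σ² = (0.48×0.52)/0.0735 = 0.2496/0.0735 = 3.3959, giving s = 2.3959.
Then a = μs = 0.48×2.3959 = 1.15 and b = (1−μ)s = 0.52×2.3959 = 1.25.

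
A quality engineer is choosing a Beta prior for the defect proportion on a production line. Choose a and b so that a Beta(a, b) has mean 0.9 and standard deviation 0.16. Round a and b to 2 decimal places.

a = 2.26, b = 0.25

σ² = 0.16² = 0.0256.
With s = a+b, Var = μ(1−μ)/(s+1), so s+1 = (0.9×0.1)/0.0256 = 3.5156 and s = 2.5156.
a = μs = 2.26, b = (1−μ)s = 0.25.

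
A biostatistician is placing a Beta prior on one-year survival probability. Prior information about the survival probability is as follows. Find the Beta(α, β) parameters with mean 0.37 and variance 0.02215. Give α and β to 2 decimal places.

α = 3.52, β = 6.00

Let s = α+β. The Beta variance is μ(1−μ)/(s+1).
So s+1 = μ(1−μ)/σ² = (0.37×0.63)/0.02215 = 0.2331/0.02215 = 10.5237, giving s = 9.5237.
Then α = μs = 0.37×9.5237 = 3.52 and β = (1−μ)s = 0.63×9.5237 = 6.00.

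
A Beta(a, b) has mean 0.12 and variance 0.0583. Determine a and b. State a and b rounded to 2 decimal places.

Let s = a+b. The Beta variance is μ(1−μ)/(s+1).
So s+1 = μ(1−μ)/σ² = (0.12×0.88)/0.0583 = 0.1056/0.0583 = 1.8113, giving s = 0.8113.
Then a = μs = 0.12×0.8113 = 0.10 and b = (1−μ)s = 0.88×0.8113 = 0.71.

a = 0.10, b = 0.71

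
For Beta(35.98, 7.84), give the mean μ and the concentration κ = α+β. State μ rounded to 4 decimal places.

μ = 0.8211, κ = 43.82

κ = α+β = 35.98+7.84 = 43.82; μ = α/κ = 35.98/43.82 = 0.8211.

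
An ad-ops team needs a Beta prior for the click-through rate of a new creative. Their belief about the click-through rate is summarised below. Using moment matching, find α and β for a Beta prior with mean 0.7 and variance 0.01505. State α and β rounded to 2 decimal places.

Let s = α+β. The Beta variance is μ(1−μ)/(s+1).
So s+1 = μ(1−μ)/σ² = (0.7×0.3)/0.01505 = 0.21/0.01505 = 13.9535, giving s = 12.9535.
Then α = μs = 0.7×12.9535 = 9.07 and β = (1−μ)s = 0.3×12.9535 = 3.89.

α = 9.07, β = 3.89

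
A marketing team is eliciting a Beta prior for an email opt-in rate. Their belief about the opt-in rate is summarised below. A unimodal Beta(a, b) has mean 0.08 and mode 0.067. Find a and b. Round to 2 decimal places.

Let s = a+b. Mean gives a = μs = 0.08s; mode gives (a−1)/(s−2) = 0.067.
Substituting: 0.08s − 1 = 0.067(s−2) = 0.067s − 0.134, so 0.013s = 0.866 and s = 66.6154.
Then a = 0.08×66.6154 = 5.33 and b = s−a = 61.29.

a = 5.33, b = 61.29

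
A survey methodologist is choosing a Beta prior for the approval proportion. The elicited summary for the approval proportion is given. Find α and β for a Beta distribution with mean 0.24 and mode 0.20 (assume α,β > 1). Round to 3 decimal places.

α = 3.600, β = 11.400

Let s = α+β. Mean gives α = μs = 0.24s; mode gives (α−1)/(s−2) = 0.20.
Substituting: 0.24s − 1 = 0.20(s−2) = 0.20s − 0.40, so 0.04s = 0.60 and s = 15.0000.
Then α = 0.24×15.0000 = 3.600 and β = s−α = 11.400.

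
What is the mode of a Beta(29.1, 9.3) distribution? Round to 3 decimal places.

0.772

With α,β > 1, mode = (α−1)/(α+β−2) = 28.1/36.4 = 0.772.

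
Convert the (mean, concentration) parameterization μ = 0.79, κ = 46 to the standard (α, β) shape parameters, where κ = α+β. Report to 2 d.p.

α = 36.34, β = 9.66

Split κ in proportion μ : (1−μ): α = 0.79·46 = 36.34, β = 46 − 36.34 = 9.66.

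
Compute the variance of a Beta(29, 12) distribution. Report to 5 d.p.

μ = 29/41 = 0.707317; Var = μ(1−μ)/(α+β+1) = 0.2070196/42 = 0.00493.

0.00493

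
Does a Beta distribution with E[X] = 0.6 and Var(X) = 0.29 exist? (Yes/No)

No

A Beta with mean μ has variance μ(1−μ)/(α+β+1) < μ(1−μ).
Here μ(1−μ) = 0.6×0.4 = 0.24, and 0.29 ≥ 0.24.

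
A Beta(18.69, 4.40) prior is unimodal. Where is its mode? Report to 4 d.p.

The density x^(α−1)(1−x)^(β−1) is maximised at (α−1)/(α+β−2) = 17.69/21.09 = 0.8388.

0.8388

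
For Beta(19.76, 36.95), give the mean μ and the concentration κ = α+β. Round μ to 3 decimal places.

κ = α+β = 19.76+36.95 = 56.71; μ = α/κ = 19.76/56.71 = 0.348.

μ = 0.348, κ = 56.71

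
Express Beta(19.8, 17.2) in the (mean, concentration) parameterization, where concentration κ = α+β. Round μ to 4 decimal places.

μ = 0.5351, κ = 37.0

κ = α+β = 19.8+17.2 = 37.0; μ = α/κ = 19.8/37.0 = 0.5351.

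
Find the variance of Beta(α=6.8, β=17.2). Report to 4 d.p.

μ = 6.8/24.0 = 0.283333; Var = μ(1−μ)/(α+β+1) = 0.2030556/25.0 = 0.0081.

0.0081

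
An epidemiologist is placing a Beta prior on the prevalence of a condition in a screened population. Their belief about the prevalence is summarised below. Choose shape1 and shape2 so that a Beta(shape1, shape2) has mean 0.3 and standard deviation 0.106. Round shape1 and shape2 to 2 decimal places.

shape1 = 5.31, shape2 = 12.38

Variance = 0.106² = 0.011236. The moment-matching identity shape1+shape2 = μ(1−μ)/Var − 1 gives
shape1+shape2 = 0.21/0.011236 − 1 = 17.6899, so shape1 = μ·17.6899 = 5.31 and shape2 = (1−μ)·17.6899 = 12.38.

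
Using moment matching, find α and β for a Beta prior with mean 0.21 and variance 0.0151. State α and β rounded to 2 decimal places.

α = 2.10, β = 7.89

By moment matching, α+β = μ(1−μ)/σ² − 1 = (0.21·0.79)/0.0151 − 1 = 10.9868 − 1 = 9.9868.
Since α/(α+β) = μ, α = 0.21·9.9868 = 2.10 and β = 0.79·9.9868 = 7.89.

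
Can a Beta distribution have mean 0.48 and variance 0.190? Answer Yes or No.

Yes

The Beta variance bound is σ² < μ(1−μ).
Here μ(1−μ) = 0.48×0.52 = 0.2496, and 0.190 < 0.2496.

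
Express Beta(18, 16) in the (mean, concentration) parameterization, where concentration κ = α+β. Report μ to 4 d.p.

κ = α+β = 18+16 = 34; μ = α/κ = 18/34 = 0.5294.

μ = 0.5294, κ = 34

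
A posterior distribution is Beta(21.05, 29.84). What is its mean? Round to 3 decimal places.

0.414

E[X] = α/(α+β) = 21.05/50.89 = 0.414.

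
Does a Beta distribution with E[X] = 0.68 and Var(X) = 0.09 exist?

Yes

The Beta variance bound is σ² < μ(1−μ).
Here μ(1−μ) = 0.68×0.32 = 0.2176, and 0.09 < 0.2176.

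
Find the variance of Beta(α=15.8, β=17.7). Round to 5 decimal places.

0.00722

μ = 15.8/33.5 = 0.471642; Var = μ(1−μ)/(α+β+1) = 0.2491958/34.5 = 0.00722.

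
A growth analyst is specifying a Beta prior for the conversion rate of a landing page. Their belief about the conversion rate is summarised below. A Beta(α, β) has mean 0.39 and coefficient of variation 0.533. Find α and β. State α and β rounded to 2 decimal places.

α = 1.76, β = 2.75

Var = (CV·μ)² = (0.533×0.39)² = 0.043210.
α+β = μ(1−μ)/Var − 1 = 0.2379/0.043210 − 1 = 4.5057.
Thus α = 0.39·4.5057 = 1.76 and β = 0.61·4.5057 = 2.75.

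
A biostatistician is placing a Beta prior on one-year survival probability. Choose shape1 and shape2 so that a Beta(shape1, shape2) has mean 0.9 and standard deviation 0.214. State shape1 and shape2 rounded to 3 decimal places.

shape1 = 0.869, shape2 = 0.097

σ² = 0.214² = 0.045796.
With s = shape1+shape2, Var = μ(1−μ)/(s+1), so s+1 = (0.9×0.1)/0.045796 = 1.9652 and s = 0.9652.
shape1 = μs = 0.869, shape2 = (1−μ)s = 0.097.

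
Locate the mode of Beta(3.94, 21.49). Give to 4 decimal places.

With α,β > 1, mode = (α−1)/(α+β−2) = 2.94/23.43 = 0.1255.

0.1255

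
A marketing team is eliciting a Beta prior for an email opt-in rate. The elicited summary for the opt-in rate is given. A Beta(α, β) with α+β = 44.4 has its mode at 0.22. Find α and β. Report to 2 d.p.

α = 10.33, β = 34.07

For α,β>1 the mode is (α−1)/(α+β−2), so α = mode·(κ−2)+1 = 0.22×42.4+1 = 10.33.
And β = (1−mode)·(κ−2)+1 = 0.78×42.4+1 = 34.07.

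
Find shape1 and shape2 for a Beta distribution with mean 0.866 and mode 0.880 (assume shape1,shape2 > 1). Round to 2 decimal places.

Let s = shape1+shape2. Mean gives shape1 = μs = 0.866s; mode gives (shape1−1)/(s−2) = 0.880.
Substituting: 0.866s − 1 = 0.880(s−2) = 0.880s − 1.760, so -0.014s = -0.760 and s = 54.2857.
Then shape1 = 0.866×54.2857 = 47.01 and shape2 = s−shape1 = 7.27.

shape1 = 47.01, shape2 = 7.27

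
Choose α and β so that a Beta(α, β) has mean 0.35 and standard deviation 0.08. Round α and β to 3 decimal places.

First σ² = 0.0064. Setting α = μn, β = (1−μ)n with n = α+β,
μ(1−μ)/(n+1) = 0.0064 ⇒ n+1 = 0.2275/0.0064 = 35.5469 ⇒ n = 34.5469.
Hence α = 0.35×34.5469 = 12.091, β = 0.65×34.5469 = 22.455.

α = 12.091, β = 22.455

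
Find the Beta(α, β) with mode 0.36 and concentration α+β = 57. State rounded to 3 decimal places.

Since the density peak of Beta(α,β) is at (α−1)/(α+β−2),
α = 1 + 0.36(57−2) = 20.800 and β = 57 − 20.800 = 36.200.

α = 20.800, β = 36.200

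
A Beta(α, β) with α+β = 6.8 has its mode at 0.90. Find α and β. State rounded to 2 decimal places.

α = 5.32, β = 1.48

Mode = (α−1)/(κ−2) with κ = α+β, so α−1 = 0.90·4.8 = 4.32.
α = 5.32; β = κ − α = 1.48.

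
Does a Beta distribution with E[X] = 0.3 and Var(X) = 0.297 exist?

For any Beta, Var(X) < E[X]·(1−E[X]).
Here μ(1−μ) = 0.3×0.7 = 0.21, and 0.297 ≥ 0.21.

No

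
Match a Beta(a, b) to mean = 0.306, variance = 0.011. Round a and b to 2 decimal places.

a = 5.60, b = 12.70

Write ν = a+b; then a = μν and Var = μ(1−μ)/(ν+1).
ν = μ(1−μ)/Var − 1 = 0.212364/0.011 − 1 = 18.3058.
a = 0.306·18.3058 = 5.60, b = 0.694·18.3058 = 12.70.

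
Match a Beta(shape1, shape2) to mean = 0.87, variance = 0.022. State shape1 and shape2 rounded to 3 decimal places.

By moment matching, shape1+shape2 = μ(1−μ)/σ² − 1 = (0.87·0.13)/0.022 − 1 = 5.1409 − 1 = 4.1409.
Since shape1/(shape1+shape2) = μ, shape1 = 0.87·4.1409 = 3.603 and shape2 = 0.13·4.1409 = 0.538.

shape1 = 3.603, shape2 = 0.538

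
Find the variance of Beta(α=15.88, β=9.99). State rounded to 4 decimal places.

0.0088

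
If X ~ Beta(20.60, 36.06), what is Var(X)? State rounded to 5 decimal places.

Var = αβ/[(α+β)²(α+β+1)] = (20.60×36.06)/(56.66²×57.66) = 742.8360/185109.103896 = 0.00401.

0.00401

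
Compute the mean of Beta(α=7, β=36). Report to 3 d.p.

0.163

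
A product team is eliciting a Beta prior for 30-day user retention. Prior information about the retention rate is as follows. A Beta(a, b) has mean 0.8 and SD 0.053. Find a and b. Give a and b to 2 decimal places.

σ² = 0.053² = 0.002809.
With s = a+b, Var = μ(1−μ)/(s+1), so s+1 = (0.8×0.2)/0.002809 = 56.9598 and s = 55.9598.
a = μs = 44.77, b = (1−μ)s = 11.19.

a = 44.77, b = 11.19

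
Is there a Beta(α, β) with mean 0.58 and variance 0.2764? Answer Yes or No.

For any Beta, Var(X) < E[X]·(1−E[X]).
Here μ(1−μ) = 0.58×0.42 = 0.2436, and 0.2764 ≥ 0.2436.

No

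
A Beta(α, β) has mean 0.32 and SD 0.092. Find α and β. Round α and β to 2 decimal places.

Variance = 0.092² = 0.008464. The moment-matching identity α+β = μ(1−μ)/Var − 1 gives
α+β = 0.2176/0.008464 − 1 = 24.7089, so α = μ·24.7089 = 7.91 and β = (1−μ)·24.7089 = 16.80.

α = 7.91, β = 16.80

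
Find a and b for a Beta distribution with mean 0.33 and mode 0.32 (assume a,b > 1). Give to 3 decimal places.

With s = a+b: μ = a/s and mode = (a−1)/(s−2). Eliminating a = μs,
μs − 1 = m(s−2) ⇒ s(μ−m) = 1−2m ⇒ s = 0.36/0.01 = 36.0000.
So a = μs = 11.880, b = (1−μ)s = 24.120.

a = 11.880, b = 24.120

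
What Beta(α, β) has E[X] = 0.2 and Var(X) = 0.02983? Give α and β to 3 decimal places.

By moment matching, α+β = μ(1−μ)/σ² − 1 = (0.2·0.8)/0.02983 − 1 = 5.3637 − 1 = 4.3637.
Since α/(α+β) = μ, α = 0.2·4.3637 = 0.873 and β = 0.8·4.3637 = 3.491.

α = 0.873, β = 3.491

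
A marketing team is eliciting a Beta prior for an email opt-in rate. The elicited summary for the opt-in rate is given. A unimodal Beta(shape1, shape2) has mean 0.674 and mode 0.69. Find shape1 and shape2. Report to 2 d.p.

shape1 = 16.01, shape2 = 7.74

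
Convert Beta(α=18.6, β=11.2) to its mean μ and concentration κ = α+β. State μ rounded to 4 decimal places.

κ = α+β = 18.6+11.2 = 29.8; μ = α/κ = 18.6/29.8 = 0.6242.

μ = 0.6242, κ = 29.8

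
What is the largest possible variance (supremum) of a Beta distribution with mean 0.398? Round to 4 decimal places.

0.2396

Var = μ(1−μ)/(α+β+1), which approaches μ(1−μ) as α+β → 0.
So the supremum is μ(1−μ) = 0.398×0.602 = 0.2396.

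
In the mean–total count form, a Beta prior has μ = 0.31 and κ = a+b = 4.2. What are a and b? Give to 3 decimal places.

a = μκ = 0.31×4.2 = 1.302 and b = (1−μ)κ = 0.69×4.2 = 2.898.

a = 1.302, b = 2.898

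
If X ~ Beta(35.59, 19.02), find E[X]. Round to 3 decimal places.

The Beta mean is α/(α+β) = 35.59/(35.59+19.02) = 0.652.

0.652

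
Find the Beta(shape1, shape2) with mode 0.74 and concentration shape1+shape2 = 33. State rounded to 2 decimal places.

For shape1,shape2>1 the mode is (shape1−1)/(shape1+shape2−2), so shape1 = mode·(κ−2)+1 = 0.74×31+1 = 23.94.
And shape2 = (1−mode)·(κ−2)+1 = 0.26×31+1 = 9.06.

shape1 = 23.94, shape2 = 9.06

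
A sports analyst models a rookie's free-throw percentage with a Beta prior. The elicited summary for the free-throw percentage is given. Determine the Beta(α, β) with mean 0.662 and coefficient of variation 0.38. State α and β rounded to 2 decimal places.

σ = CV·μ = 0.38×0.662 = 0.25156, so σ² = 0.063282.
s+1 = μ(1−μ)/σ² = 0.223756/0.063282 = 3.5358, so s = α+β = 2.5358.
α = μs = 1.68, β = (1−μ)s = 0.86.

α = 1.68, β = 0.86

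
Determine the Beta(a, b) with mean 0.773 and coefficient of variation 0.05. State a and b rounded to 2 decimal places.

σ = CV·μ = 0.05×0.773 = 0.03865, so σ² = 0.001494.
s+1 = μ(1−μ)/σ² = 0.175471/0.001494 = 117.4644, so s = a+b = 116.4644.
a = μs = 90.03, b = (1−μ)s = 26.44.

a = 90.03, b = 26.44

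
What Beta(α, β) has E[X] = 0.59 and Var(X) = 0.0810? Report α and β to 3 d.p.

α = 1.172, β = 0.814

By moment matching, α+β = μ(1−μ)/σ² − 1 = (0.59·0.41)/0.0810 − 1 = 2.9864 − 1 = 1.9864.
Since α/(α+β) = μ, α = 0.59·1.9864 = 1.172 and β = 0.41·1.9864 = 0.814.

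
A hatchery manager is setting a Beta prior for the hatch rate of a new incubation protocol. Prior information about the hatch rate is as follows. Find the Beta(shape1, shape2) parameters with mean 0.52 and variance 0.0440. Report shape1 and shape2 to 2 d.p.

shape1 = 2.43, shape2 = 2.24

By moment matching, shape1+shape2 = μ(1−μ)/σ² − 1 = (0.52·0.48)/0.0440 − 1 = 5.6727 − 1 = 4.6727.
Since shape1/(shape1+shape2) = μ, shape1 = 0.52·4.6727 = 2.43 and shape2 = 0.48·4.6727 = 2.24.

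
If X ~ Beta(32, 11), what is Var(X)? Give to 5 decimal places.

α+β = 43 and αβ = 352, so Var = αβ/[(α+β)²(α+β+1)] = 352/81356 = 0.00433.

0.00433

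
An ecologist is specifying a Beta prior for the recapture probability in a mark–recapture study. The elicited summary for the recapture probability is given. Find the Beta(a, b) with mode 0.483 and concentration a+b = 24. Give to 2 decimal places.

a = 11.63, b = 12.37

For a,b>1 the mode is (a−1)/(a+b−2), so a = mode·(κ−2)+1 = 0.483×22+1 = 11.63.
And b = (1−mode)·(κ−2)+1 = 0.517×22+1 = 12.37.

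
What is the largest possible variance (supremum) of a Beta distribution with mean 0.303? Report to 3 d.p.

For fixed mean μ the Beta variance is μ(1−μ)/(α+β+1), increasing as α+β decreases.
Its least upper bound (not attained) is μ(1−μ) = 0.303·0.697 = 0.211.

0.211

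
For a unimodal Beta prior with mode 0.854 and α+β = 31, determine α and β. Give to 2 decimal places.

Since the density peak of Beta(α,β) is at (α−1)/(α+β−2),
α = 1 + 0.854(31−2) = 25.77 and β = 31 − 25.77 = 5.23.

α = 25.77, β = 5.23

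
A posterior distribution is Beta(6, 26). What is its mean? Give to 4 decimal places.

0.1875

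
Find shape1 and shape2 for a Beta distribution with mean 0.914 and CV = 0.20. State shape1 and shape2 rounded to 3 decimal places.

σ = CV·μ = 0.20×0.914 = 0.18280, so σ² = 0.033416.
s+1 = μ(1−μ)/σ² = 0.078604/0.033416 = 2.3523, so s = shape1+shape2 = 1.3523.
shape1 = μs = 1.236, shape2 = (1−μ)s = 0.116.

shape1 = 1.236, shape2 = 0.116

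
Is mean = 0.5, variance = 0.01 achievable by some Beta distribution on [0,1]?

Yes

For any Beta, Var(X) < E[X]·(1−E[X]).
Here μ(1−μ) = 0.5×0.5 = 0.25, and 0.01 < 0.25.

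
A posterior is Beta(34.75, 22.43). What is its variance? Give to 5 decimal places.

μ = 34.75/57.18 = 0.607730; Var = μ(1−μ)/(α+β+1) = 0.2383943/58.18 = 0.00410.

0.00410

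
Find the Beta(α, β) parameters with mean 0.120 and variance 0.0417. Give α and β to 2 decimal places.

By moment matching, α+β = μ(1−μ)/σ² − 1 = (0.120·0.880)/0.0417 − 1 = 2.5324 − 1 = 1.5324.
Since α/(α+β) = μ, α = 0.120·1.5324 = 0.18 and β = 0.880·1.5324 = 1.35.

α = 0.18, β = 1.35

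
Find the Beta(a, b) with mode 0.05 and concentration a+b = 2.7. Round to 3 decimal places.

a = 1.035, b = 1.665

Mode = (a−1)/(κ−2) with κ = a+b, so a−1 = 0.05·0.7 = 0.035.
a = 1.035; b = κ − a = 1.665.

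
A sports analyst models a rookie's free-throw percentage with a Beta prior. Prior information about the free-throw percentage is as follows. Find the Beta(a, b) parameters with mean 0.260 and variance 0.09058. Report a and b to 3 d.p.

Let s = a+b. The Beta variance is μ(1−μ)/(s+1).
So s+1 = μ(1−μ)/σ² = (0.260×0.740)/0.09058 = 0.192400/0.09058 = 2.1241, giving s = 1.1241.
Then a = μs = 0.260×1.1241 = 0.292 and b = (1−μ)s = 0.740×1.1241 = 0.832.

a = 0.292, b = 0.832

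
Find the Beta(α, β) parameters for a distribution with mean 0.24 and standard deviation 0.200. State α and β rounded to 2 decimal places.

α = 0.85, β = 2.71

First σ² = 0.040000. Setting α = μn, β = (1−μ)n with n = α+β,
μ(1−μ)/(n+1) = 0.040000 ⇒ n+1 = 0.1824/0.040000 = 4.5600 ⇒ n = 3.5600.
Hence α = 0.24×3.5600 = 0.85, β = 0.76×3.5600 = 2.71.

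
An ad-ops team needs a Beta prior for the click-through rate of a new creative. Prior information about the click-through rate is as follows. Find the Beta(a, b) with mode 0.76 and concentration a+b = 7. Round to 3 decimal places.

Since the density peak of Beta(a,b) is at (a−1)/(a+b−2),
a = 1 + 0.76(7−2) = 4.800 and b = 7 − 4.800 = 2.200.

a = 4.800, b = 2.200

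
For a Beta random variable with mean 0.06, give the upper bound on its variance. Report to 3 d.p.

0.056

Var = μ(1−μ)/(α+β+1), which approaches μ(1−μ) as α+β → 0.
So the supremum is μ(1−μ) = 0.06×0.94 = 0.056.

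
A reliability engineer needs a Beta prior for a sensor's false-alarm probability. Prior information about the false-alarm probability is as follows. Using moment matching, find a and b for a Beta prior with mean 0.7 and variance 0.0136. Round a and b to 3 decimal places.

Let s = a+b. The Beta variance is μ(1−μ)/(s+1).
So s+1 = μ(1−μ)/σ² = (0.7×0.3)/0.0136 = 0.21/0.0136 = 15.4412, giving s = 14.4412.
Then a = μs = 0.7×14.4412 = 10.109 and b = (1−μ)s = 0.3×14.4412 = 4.332.

a = 10.109, b = 4.332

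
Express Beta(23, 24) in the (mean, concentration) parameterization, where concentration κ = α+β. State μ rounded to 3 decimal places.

κ = α+β = 23+24 = 47; μ = α/κ = 23/47 = 0.489.

μ = 0.489, κ = 47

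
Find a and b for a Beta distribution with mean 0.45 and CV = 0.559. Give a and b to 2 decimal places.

a = 1.31, b = 1.60

Var = (CV·μ)² = (0.559×0.45)² = 0.063277.
a+b = μ(1−μ)/Var − 1 = 0.2475/0.063277 − 1 = 2.9113.
Thus a = 0.45·2.9113 = 1.31 and b = 0.55·2.9113 = 1.60.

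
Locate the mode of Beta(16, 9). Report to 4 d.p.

0.6522

The density x^(α−1)(1−x)^(β−1) is maximised at (α−1)/(α+β−2) = 15/23 = 0.6522.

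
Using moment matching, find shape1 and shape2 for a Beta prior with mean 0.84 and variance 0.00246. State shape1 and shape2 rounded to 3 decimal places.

By moment matching, shape1+shape2 = μ(1−μ)/σ² − 1 = (0.84·0.16)/0.00246 − 1 = 54.6341 − 1 = 53.6341.
Since shape1/(shape1+shape2) = μ, shape1 = 0.84·53.6341 = 45.053 and shape2 = 0.16·53.6341 = 8.581.

shape1 = 45.053, shape2 = 8.581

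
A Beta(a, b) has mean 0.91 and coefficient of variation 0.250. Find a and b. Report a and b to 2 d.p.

a = 0.53, b = 0.05

σ = CV·μ = 0.250×0.91 = 0.22750, so σ² = 0.051756.
s+1 = μ(1−μ)/σ² = 0.0819/0.051756 = 1.5824, so s = a+b = 0.5824.
a = μs = 0.53, b = (1−μ)s = 0.05.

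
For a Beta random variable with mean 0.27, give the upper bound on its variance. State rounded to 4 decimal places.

Var = μ(1−μ)/(α+β+1), which approaches μ(1−μ) as α+β → 0.
So the supremum is μ(1−μ) = 0.27×0.73 = 0.1971.

0.1971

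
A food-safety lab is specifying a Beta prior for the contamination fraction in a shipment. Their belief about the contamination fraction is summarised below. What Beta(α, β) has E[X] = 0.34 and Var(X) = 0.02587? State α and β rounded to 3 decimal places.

α = 2.609, β = 5.065

Write ν = α+β; then α = μν and Var = μ(1−μ)/(ν+1).
ν = μ(1−μ)/Var − 1 = 0.2244/0.02587 − 1 = 7.6741.
α = 0.34·7.6741 = 2.609, β = 0.66·7.6741 = 5.065.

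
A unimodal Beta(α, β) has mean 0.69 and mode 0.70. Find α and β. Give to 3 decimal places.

Let s = α+β. Mean gives α = μs = 0.69s; mode gives (α−1)/(s−2) = 0.70.
Substituting: 0.69s − 1 = 0.70(s−2) = 0.70s − 1.40, so -0.01s = -0.40 and s = 40.0000.
Then α = 0.69×40.0000 = 27.600 and β = s−α = 12.400.

α = 27.600, β = 12.400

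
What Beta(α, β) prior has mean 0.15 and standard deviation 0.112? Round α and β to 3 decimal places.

σ² = 0.112² = 0.012544.
With s = α+β, Var = μ(1−μ)/(s+1), so s+1 = (0.15×0.85)/0.012544 = 10.1642 and s = 9.1642.
α = μs = 1.375, β = (1−μ)s = 7.790.

α = 1.375, β = 7.790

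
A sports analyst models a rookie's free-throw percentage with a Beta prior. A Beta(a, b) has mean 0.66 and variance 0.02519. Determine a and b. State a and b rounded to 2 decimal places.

a = 5.22, b = 2.69

By moment matching, a+b = μ(1−μ)/σ² − 1 = (0.66·0.34)/0.02519 − 1 = 8.9083 − 1 = 7.9083.
Since a/(a+b) = μ, a = 0.66·7.9083 = 5.22 and b = 0.34·7.9083 = 2.69.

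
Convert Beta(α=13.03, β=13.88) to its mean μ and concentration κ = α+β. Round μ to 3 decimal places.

μ = 0.484, κ = 26.91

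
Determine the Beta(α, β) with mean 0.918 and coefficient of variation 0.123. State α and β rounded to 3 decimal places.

α = 4.502, β = 0.402

σ = CV·μ = 0.123×0.918 = 0.11291, so σ² = 0.012750.
s+1 = μ(1−μ)/σ² = 0.075276/0.012750 = 5.9042, so s = α+β = 4.9042.
α = μs = 4.502, β = (1−μ)s = 0.402.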